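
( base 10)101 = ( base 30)3B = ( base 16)65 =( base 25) 41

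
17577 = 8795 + 8782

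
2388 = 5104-2716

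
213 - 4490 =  - 4277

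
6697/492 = 13 + 301/492 = 13.61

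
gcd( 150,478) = 2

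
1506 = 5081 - 3575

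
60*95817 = 5749020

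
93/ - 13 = -8+11/13 = - 7.15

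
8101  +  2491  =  10592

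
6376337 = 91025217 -84648880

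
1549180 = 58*26710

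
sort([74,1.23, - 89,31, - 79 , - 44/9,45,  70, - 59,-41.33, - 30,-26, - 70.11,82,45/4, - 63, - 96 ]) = [-96,  -  89,  -  79,-70.11,  -  63, - 59, - 41.33,-30,-26,-44/9,1.23,45/4, 31,45,70,  74,82 ] 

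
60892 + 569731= 630623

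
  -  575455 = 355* ( - 1621 ) 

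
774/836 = 387/418 = 0.93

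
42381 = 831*51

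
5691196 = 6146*926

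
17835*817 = 14571195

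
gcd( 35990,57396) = 2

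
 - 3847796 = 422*( - 9118)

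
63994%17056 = 12826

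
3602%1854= 1748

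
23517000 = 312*75375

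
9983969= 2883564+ 7100405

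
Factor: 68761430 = 2^1*5^1*17^1*67^1*6037^1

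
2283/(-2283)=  - 1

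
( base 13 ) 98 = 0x7D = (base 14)8D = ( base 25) 50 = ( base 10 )125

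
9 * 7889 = 71001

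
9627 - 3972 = 5655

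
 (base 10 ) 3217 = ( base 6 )22521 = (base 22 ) 6E5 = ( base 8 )6221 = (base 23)61k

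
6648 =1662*4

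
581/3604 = 581/3604 = 0.16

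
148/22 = 74/11 = 6.73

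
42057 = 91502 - 49445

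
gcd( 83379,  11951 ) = 1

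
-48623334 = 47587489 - 96210823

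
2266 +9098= 11364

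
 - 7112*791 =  - 5625592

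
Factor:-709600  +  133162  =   - 576438 = -  2^1 * 3^1*191^1 * 503^1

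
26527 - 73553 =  - 47026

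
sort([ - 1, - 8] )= [-8, - 1 ]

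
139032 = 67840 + 71192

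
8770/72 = 121  +  29/36 =121.81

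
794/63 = 794/63=12.60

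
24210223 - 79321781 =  - 55111558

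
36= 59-23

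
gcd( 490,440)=10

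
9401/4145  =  2 + 1111/4145 = 2.27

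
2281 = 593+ 1688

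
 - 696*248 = -172608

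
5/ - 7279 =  - 1 + 7274/7279 = - 0.00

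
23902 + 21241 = 45143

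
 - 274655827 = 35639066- 310294893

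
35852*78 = 2796456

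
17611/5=3522+1/5 = 3522.20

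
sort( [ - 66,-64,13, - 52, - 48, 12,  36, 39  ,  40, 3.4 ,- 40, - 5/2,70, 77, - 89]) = [ - 89, - 66 , - 64 , - 52 , - 48, - 40, - 5/2, 3.4,  12,13,36,39,40,70, 77] 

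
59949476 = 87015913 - 27066437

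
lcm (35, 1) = 35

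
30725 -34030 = - 3305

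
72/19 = 72/19  =  3.79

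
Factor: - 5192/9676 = - 22/41 =- 2^1* 11^1 * 41^( - 1 )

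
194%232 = 194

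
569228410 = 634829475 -65601065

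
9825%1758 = 1035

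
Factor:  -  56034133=  -  89^1*547^1*1151^1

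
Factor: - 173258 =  - 2^1*86629^1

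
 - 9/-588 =3/196  =  0.02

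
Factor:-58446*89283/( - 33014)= 153477477/971 =3^3*191^1*971^( - 1 )*29761^1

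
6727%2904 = 919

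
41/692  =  41/692 = 0.06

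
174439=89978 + 84461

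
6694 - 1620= 5074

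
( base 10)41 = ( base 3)1112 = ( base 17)27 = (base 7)56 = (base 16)29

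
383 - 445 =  - 62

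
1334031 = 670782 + 663249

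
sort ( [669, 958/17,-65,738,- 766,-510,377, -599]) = [ - 766, - 599, - 510, -65, 958/17, 377  ,  669, 738 ] 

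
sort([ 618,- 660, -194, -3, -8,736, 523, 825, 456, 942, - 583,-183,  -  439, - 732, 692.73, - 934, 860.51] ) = [ - 934, - 732,  -  660,-583, - 439,-194, -183 , -8, - 3, 456, 523  ,  618, 692.73, 736 , 825  ,  860.51, 942]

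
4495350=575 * 7818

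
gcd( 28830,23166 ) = 6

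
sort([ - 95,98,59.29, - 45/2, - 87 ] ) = [ - 95, - 87, - 45/2,59.29, 98 ] 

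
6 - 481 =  - 475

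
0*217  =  0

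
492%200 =92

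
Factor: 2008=2^3*251^1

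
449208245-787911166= - 338702921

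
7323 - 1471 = 5852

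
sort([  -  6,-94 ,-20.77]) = [ - 94, - 20.77, - 6]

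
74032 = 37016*2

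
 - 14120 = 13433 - 27553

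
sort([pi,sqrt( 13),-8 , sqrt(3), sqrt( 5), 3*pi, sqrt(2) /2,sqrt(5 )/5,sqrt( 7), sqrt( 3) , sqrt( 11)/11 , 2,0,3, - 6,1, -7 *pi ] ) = [  -  7*pi, - 8, - 6,  0, sqrt( 11) /11,  sqrt( 5) /5, sqrt( 2 ) /2 , 1, sqrt( 3),  sqrt( 3), 2 , sqrt( 5),sqrt( 7 ), 3, pi , sqrt( 13) , 3*pi]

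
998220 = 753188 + 245032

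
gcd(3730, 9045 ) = 5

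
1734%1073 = 661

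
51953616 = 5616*9251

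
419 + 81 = 500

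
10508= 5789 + 4719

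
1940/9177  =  1940/9177  =  0.21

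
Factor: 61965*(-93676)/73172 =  - 131923485/1663  =  - 3^6* 5^1*17^1*1663^( - 1 )* 2129^1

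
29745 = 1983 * 15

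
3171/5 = 3171/5 = 634.20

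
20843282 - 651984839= - 631141557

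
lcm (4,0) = 0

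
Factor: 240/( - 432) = -5/9 = - 3^( - 2)*5^1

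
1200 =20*60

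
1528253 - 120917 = 1407336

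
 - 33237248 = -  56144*592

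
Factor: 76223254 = 2^1*3739^1*10193^1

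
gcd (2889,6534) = 27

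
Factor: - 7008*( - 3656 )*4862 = 124570507776 =2^9 *3^1*11^1*13^1*17^1 * 73^1*457^1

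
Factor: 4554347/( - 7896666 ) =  - 2^( - 1 )*3^( - 1 )*7^1*19^( - 1)*47^1*109^1 * 113^(  -  1 )*127^1*613^ ( - 1 ) 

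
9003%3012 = 2979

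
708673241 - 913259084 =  - 204585843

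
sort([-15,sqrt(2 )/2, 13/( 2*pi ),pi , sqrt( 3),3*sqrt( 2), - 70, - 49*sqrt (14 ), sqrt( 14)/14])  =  [ - 49*sqrt (14) ,  -  70,-15, sqrt( 14 )/14, sqrt (2) /2,sqrt( 3),13/ ( 2 * pi) , pi,3*sqrt( 2)]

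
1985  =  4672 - 2687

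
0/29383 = 0 = 0.00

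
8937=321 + 8616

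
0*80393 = 0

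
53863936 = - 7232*( - 7448 )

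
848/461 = 1 + 387/461 =1.84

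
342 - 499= - 157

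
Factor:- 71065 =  - 5^1 * 61^1*233^1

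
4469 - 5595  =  -1126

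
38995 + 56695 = 95690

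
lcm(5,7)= 35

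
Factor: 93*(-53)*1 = -4929 =- 3^1*31^1*53^1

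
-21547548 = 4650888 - 26198436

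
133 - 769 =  - 636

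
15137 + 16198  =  31335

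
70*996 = 69720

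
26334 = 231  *114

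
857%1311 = 857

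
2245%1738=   507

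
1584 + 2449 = 4033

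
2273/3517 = 2273/3517 = 0.65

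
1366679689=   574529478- - 792150211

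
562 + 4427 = 4989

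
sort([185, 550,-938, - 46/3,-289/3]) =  [  -  938 ,- 289/3, - 46/3,185,550 ] 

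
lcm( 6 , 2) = 6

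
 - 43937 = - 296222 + 252285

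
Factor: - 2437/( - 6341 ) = 17^( - 1) * 373^(-1 )*2437^1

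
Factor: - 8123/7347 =- 3^( - 1)*31^(-1)*79^( - 1)*8123^1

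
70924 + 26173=97097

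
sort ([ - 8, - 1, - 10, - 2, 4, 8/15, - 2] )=[ - 10, - 8, - 2,-2, - 1, 8/15, 4]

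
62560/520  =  1564/13 = 120.31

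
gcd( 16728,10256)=8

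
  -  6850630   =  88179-6938809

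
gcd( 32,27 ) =1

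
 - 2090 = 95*( -22 ) 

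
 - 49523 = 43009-92532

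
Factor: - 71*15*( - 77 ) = 82005 = 3^1*5^1*7^1*11^1* 71^1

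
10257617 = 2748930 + 7508687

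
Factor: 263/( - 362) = - 2^( - 1 ) * 181^ ( - 1) * 263^1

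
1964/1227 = 1964/1227 =1.60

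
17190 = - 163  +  17353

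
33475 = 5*6695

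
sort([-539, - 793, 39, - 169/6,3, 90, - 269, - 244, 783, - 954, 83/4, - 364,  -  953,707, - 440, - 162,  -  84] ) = [ - 954, - 953, - 793,-539, - 440, - 364, - 269, - 244, - 162, - 84, - 169/6 , 3,83/4, 39, 90  ,  707,783 ]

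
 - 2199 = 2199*( - 1)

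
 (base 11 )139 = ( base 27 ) 61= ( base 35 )4N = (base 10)163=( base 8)243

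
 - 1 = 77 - 78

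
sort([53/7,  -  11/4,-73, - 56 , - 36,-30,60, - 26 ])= [ - 73, - 56,-36, - 30, - 26, - 11/4,53/7, 60] 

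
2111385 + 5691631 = 7803016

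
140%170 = 140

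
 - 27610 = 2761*( - 10)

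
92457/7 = 13208+ 1/7  =  13208.14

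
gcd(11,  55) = 11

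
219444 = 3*73148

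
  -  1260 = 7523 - 8783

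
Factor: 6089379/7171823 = 3^1*251^( - 1)*28573^( -1)*2029793^1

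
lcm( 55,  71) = 3905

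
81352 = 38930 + 42422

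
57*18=1026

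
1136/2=568   =  568.00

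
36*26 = 936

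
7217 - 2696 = 4521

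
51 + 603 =654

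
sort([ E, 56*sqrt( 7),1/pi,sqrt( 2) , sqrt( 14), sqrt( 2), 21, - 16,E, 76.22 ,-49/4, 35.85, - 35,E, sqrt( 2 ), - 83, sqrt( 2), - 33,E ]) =[  -  83,-35, - 33, -16,-49/4, 1/pi,sqrt( 2),  sqrt( 2),sqrt(2 ),sqrt(2), E, E, E,E, sqrt( 14), 21, 35.85,76.22, 56*sqrt(7)]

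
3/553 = 3/553 = 0.01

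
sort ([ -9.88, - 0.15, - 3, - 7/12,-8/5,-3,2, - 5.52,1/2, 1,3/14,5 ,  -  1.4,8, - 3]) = [-9.88,-5.52, - 3,-3, - 3, - 8/5, -1.4, - 7/12, - 0.15,3/14 , 1/2,1,2,5  ,  8 ] 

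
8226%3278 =1670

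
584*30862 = 18023408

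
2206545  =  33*66865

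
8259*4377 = 36149643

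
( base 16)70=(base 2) 1110000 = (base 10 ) 112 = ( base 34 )3a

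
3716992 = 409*9088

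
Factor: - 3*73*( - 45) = 3^3*5^1*73^1 = 9855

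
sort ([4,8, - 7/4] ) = [ - 7/4,4 , 8 ]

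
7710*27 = 208170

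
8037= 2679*3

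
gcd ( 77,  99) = 11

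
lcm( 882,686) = 6174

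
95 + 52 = 147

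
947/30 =947/30= 31.57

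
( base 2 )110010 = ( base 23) 24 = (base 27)1n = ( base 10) 50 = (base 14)38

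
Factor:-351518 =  - 2^1*175759^1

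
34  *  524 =17816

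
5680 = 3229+2451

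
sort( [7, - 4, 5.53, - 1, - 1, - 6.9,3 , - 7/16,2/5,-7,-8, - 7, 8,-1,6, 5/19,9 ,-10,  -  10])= [ - 10, - 10, - 8,-7, - 7,  -  6.9, - 4,-1, - 1, - 1, - 7/16, 5/19, 2/5,3,5.53, 6, 7, 8, 9 ]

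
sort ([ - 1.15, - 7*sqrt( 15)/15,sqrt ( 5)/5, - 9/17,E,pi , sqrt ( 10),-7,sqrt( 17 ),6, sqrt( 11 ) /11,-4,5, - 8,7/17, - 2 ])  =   [ - 8, - 7, - 4, - 2, - 7 * sqrt( 15)/15, - 1.15,- 9/17,sqrt( 11)/11,7/17,sqrt( 5)/5, E,pi,sqrt( 10 )  ,  sqrt(17 ),5, 6] 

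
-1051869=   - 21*50089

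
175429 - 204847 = -29418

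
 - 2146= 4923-7069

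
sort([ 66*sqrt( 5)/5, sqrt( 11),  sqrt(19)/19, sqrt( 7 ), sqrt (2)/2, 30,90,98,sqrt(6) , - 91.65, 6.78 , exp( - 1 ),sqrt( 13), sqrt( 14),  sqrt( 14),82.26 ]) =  [-91.65,  sqrt(19 )/19, exp( - 1 ),  sqrt( 2)/2, sqrt( 6), sqrt( 7 ), sqrt ( 11 ), sqrt( 13),sqrt( 14 ), sqrt( 14) , 6.78,66 * sqrt( 5)/5, 30,  82.26, 90,  98 ] 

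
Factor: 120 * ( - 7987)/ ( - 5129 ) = 958440/5129 = 2^3*3^1 * 5^1 * 7^2*23^( - 1 )*  163^1*223^ ( - 1) 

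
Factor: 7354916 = 2^2*53^1*34693^1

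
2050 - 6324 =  -4274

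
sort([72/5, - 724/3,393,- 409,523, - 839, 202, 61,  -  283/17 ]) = [ - 839, - 409, - 724/3, - 283/17, 72/5,61,  202,  393, 523 ] 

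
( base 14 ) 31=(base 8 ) 53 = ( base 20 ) 23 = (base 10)43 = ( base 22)1L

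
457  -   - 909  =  1366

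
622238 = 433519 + 188719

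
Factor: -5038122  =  -2^1 * 3^1*479^1*1753^1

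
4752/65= 73  +  7/65  =  73.11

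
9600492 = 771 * 12452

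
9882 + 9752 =19634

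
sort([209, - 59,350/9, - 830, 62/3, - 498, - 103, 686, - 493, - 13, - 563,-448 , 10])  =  [ - 830, - 563, - 498, - 493, - 448, - 103, - 59, - 13,10,62/3  ,  350/9 , 209, 686 ]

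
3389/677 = 3389/677 = 5.01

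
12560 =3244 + 9316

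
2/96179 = 2/96179 = 0.00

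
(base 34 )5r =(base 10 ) 197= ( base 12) 145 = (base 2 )11000101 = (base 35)5m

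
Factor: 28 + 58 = 86 = 2^1*43^1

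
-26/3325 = - 1 + 3299/3325 = - 0.01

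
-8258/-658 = 12+181/329 = 12.55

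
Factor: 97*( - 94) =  - 2^1*47^1*97^1 = -  9118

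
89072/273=326+74/273 = 326.27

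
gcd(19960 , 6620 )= 20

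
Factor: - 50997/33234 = -89/58 = - 2^( - 1 )*29^( - 1) * 89^1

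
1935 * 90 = 174150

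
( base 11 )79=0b1010110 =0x56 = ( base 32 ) 2m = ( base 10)86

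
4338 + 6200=10538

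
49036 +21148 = 70184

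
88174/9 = 88174/9 = 9797.11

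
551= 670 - 119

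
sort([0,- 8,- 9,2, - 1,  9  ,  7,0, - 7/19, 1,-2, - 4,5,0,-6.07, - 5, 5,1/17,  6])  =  [ - 9, - 8, - 6.07,-5, - 4,  -  2,  -  1,-7/19,0,  0,0,1/17,1,2,5,5,6,7,9 ]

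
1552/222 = 776/111 = 6.99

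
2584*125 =323000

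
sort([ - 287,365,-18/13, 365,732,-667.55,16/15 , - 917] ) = [ - 917, - 667.55,- 287, - 18/13,16/15,365,365, 732 ] 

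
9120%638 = 188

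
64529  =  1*64529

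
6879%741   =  210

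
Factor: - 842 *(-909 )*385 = 294670530 = 2^1 *3^2 * 5^1*7^1*11^1 *101^1*421^1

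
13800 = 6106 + 7694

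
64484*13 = 838292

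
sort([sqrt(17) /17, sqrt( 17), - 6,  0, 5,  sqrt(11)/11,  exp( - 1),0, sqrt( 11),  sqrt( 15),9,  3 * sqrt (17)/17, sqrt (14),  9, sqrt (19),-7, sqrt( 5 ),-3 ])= [ - 7,  -  6, - 3,0, 0,sqrt( 17 ) /17,sqrt(11) /11 , exp( - 1) , 3*sqrt(17)/17, sqrt( 5 ),sqrt(11),  sqrt(14 ),  sqrt (15), sqrt( 17),sqrt( 19 ),  5, 9, 9 ] 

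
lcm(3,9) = 9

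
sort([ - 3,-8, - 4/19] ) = [-8,-3, - 4/19]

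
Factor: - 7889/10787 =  - 49/67 = - 7^2*67^( - 1 )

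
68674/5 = 68674/5 = 13734.80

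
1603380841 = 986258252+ 617122589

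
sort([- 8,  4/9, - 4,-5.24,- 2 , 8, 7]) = [ -8 , - 5.24, - 4, - 2 , 4/9,7, 8]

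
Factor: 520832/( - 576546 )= - 2^6*3^( - 1) * 13^1*307^(-1)  =  - 832/921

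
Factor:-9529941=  - 3^1*353^1*  8999^1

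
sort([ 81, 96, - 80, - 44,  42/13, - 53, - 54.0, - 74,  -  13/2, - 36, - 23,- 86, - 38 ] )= [ - 86, - 80, - 74,-54.0,-53, - 44, - 38, - 36, - 23,  -  13/2,42/13, 81, 96]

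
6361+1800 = 8161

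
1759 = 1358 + 401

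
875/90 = 175/18 =9.72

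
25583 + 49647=75230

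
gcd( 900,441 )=9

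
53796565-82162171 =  - 28365606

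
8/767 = 8/767 = 0.01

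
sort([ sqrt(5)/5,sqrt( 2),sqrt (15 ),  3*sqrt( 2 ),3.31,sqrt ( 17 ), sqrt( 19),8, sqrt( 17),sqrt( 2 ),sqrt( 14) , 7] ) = [sqrt(5 )/5,sqrt( 2),sqrt(2),3.31, sqrt(14 ),sqrt(15), sqrt( 17),sqrt( 17),3 * sqrt ( 2 ), sqrt(19 ),7,8]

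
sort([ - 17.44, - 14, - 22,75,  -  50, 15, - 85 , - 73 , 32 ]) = [ - 85, - 73, - 50, - 22, - 17.44, - 14, 15,32, 75] 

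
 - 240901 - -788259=547358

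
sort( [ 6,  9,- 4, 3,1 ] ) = [ - 4, 1,3,6, 9 ]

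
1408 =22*64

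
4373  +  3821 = 8194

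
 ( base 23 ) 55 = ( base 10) 120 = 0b1111000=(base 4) 1320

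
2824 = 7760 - 4936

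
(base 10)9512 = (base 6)112012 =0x2528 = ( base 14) 3676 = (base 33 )8o8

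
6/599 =6/599 = 0.01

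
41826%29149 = 12677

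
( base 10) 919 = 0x397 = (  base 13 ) 559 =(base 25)1bj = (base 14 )499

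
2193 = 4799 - 2606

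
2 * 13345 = 26690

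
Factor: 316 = 2^2*79^1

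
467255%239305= 227950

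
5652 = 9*628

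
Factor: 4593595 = 5^1*233^1*3943^1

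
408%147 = 114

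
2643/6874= 2643/6874=0.38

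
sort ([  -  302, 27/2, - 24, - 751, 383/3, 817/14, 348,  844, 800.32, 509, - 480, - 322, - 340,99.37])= [ - 751, - 480, -340, - 322,  -  302, - 24, 27/2, 817/14,99.37, 383/3 , 348,509,800.32,844 ] 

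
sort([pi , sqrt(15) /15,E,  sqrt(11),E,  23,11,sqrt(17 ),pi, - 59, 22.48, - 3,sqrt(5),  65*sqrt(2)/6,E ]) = [ - 59, - 3 , sqrt(15 )/15,  sqrt (5), E,  E,E,pi,pi , sqrt(11),sqrt( 17),11, 65*sqrt(2 ) /6,22.48, 23 ]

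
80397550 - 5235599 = 75161951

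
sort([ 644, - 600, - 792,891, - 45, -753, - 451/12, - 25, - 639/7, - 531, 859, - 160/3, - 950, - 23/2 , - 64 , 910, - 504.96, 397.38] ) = [ - 950, - 792, -753 ,-600, - 531, - 504.96,-639/7,  -  64, - 160/3, - 45, - 451/12,  -  25, - 23/2, 397.38, 644, 859,891 , 910 ]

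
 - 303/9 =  - 101/3 = - 33.67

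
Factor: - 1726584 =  - 2^3*3^1*71941^1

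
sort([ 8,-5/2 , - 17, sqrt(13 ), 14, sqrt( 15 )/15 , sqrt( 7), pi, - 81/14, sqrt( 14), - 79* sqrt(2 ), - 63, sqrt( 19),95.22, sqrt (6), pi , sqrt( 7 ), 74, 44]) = [-79*sqrt (2 ), - 63, - 17,-81/14, - 5/2, sqrt( 15) /15,sqrt ( 6 ), sqrt(7),sqrt(7),pi, pi,sqrt ( 13) , sqrt ( 14 ), sqrt( 19), 8,14 , 44, 74, 95.22 ]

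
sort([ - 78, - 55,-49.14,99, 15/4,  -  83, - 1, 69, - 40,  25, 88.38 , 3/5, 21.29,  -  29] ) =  [ - 83, - 78,  -  55, - 49.14, - 40, - 29,-1 , 3/5, 15/4,21.29,25, 69,  88.38, 99 ]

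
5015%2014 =987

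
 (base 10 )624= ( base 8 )1160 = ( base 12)440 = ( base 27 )N3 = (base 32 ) JG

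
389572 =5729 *68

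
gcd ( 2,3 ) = 1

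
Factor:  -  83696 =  - 2^4*5231^1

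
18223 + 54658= 72881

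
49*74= 3626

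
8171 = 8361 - 190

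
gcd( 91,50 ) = 1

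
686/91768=343/45884= 0.01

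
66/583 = 6/53 = 0.11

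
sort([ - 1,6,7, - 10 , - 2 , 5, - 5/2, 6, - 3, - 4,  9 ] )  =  [ - 10, - 4, - 3, - 5/2  , - 2, - 1, 5,6, 6, 7,9 ]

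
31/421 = 31/421 = 0.07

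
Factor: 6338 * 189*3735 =4474089270 = 2^1 * 3^5*5^1 * 7^1*83^1*3169^1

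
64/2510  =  32/1255 =0.03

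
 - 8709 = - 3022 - 5687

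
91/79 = 1 + 12/79 = 1.15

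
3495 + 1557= 5052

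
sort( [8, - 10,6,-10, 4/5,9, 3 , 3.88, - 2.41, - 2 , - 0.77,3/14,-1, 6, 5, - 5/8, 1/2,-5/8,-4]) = [-10,-10,- 4, - 2.41, - 2, - 1, - 0.77,-5/8, -5/8, 3/14, 1/2,4/5,  3, 3.88,5, 6, 6, 8,9]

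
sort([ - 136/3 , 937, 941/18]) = [ - 136/3,941/18  ,  937] 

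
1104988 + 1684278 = 2789266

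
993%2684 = 993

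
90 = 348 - 258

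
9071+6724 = 15795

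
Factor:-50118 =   -  2^1*3^1*8353^1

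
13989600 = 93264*150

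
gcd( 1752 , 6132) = 876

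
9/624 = 3/208= 0.01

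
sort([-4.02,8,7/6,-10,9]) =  [ - 10, - 4.02, 7/6,8,9 ]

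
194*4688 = 909472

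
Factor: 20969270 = 2^1*5^1*7^1*463^1*647^1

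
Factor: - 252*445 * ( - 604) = 67732560 = 2^4* 3^2*5^1*7^1*89^1*151^1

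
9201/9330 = 3067/3110= 0.99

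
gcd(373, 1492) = 373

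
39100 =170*230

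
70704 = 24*2946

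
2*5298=10596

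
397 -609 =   -  212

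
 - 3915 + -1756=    -5671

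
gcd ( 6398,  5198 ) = 2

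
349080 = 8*43635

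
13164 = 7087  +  6077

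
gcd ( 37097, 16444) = 1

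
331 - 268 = 63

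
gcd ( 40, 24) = 8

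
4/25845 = 4/25845=0.00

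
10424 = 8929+1495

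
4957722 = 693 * 7154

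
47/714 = 47/714 = 0.07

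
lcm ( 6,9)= 18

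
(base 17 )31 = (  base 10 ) 52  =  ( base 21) 2A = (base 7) 103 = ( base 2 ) 110100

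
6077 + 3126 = 9203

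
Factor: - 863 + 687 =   -  2^4*11^1 = - 176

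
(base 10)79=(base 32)2F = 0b1001111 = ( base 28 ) 2N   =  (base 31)2H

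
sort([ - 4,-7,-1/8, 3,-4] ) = [ - 7,-4, - 4,-1/8,  3]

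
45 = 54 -9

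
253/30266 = 253/30266= 0.01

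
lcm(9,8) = 72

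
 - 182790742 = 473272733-656063475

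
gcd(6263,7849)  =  1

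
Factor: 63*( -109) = - 3^2*7^1*109^1 = -6867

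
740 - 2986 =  - 2246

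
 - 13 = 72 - 85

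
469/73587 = 469/73587 = 0.01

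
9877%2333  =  545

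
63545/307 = 206+303/307 = 206.99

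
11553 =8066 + 3487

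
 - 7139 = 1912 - 9051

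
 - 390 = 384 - 774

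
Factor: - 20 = -2^2 * 5^1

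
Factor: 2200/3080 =5^1*7^( - 1) = 5/7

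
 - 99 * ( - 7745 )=766755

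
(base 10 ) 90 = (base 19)4E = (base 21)46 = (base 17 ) 55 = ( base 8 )132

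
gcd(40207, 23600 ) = 1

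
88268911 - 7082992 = 81185919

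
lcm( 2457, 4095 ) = 12285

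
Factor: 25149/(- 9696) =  - 83/32 = - 2^ ( - 5 )*83^1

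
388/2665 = 388/2665  =  0.15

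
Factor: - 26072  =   - 2^3*3259^1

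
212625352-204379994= 8245358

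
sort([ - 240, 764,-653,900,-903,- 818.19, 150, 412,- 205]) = [ - 903, -818.19,-653,- 240, - 205, 150,412, 764,900]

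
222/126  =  1 + 16/21 = 1.76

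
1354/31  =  43+21/31   =  43.68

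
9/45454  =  9/45454=   0.00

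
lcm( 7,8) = 56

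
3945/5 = 789 = 789.00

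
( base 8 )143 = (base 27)3i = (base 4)1203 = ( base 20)4J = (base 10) 99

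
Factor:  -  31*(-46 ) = 2^1* 23^1*31^1=1426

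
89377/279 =89377/279 = 320.35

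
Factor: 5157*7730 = 2^1*3^3*5^1*191^1*773^1  =  39863610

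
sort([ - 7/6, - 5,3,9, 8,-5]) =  [ - 5, - 5, - 7/6, 3, 8, 9 ] 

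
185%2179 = 185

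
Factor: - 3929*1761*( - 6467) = 44744972523= 3^1*29^1 * 223^1  *  587^1*3929^1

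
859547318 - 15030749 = 844516569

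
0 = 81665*0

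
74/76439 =74/76439=0.00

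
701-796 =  - 95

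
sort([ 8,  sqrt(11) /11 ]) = [ sqrt( 11 ) /11,  8 ] 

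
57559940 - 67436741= - 9876801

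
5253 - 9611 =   -  4358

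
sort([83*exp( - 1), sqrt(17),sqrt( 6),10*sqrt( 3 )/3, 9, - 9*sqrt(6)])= [ - 9* sqrt(6 ),sqrt(6),sqrt (17 ) , 10*sqrt( 3)/3,  9,83*exp( - 1 )]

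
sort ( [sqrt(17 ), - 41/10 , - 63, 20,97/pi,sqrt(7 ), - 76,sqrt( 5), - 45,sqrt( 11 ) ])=[ - 76,-63, - 45,- 41/10,  sqrt ( 5 ), sqrt (7 ),  sqrt ( 11 ),sqrt( 17 ), 20,97/pi ] 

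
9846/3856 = 4923/1928 = 2.55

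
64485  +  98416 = 162901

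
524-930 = - 406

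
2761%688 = 9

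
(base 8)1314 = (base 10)716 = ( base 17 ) 282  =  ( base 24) 15k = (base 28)PG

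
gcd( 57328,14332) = 14332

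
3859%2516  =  1343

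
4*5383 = 21532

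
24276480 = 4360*5568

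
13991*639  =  8940249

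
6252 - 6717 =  - 465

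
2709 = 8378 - 5669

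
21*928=19488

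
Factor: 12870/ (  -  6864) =  -  2^ (-3 ) * 3^1*5^1 = - 15/8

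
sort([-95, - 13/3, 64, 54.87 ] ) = [-95,  -  13/3,54.87,64] 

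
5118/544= 2559/272=9.41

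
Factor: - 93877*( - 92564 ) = 2^2*7^1*73^1  *317^1*13411^1 = 8689630628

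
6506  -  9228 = -2722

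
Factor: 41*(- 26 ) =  - 1066 = -2^1 * 13^1 * 41^1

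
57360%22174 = 13012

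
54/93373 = 54/93373 =0.00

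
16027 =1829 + 14198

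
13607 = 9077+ 4530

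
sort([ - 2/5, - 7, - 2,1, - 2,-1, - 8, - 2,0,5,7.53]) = [-8 ,-7,-2, - 2 ,  -  2, - 1, - 2/5,0,1,5 , 7.53]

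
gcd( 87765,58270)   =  5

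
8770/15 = 1754/3  =  584.67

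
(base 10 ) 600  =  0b1001011000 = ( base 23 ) 132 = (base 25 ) O0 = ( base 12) 420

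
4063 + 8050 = 12113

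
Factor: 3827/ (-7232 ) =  - 2^( - 6) * 43^1 * 89^1 * 113^( - 1)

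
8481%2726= 303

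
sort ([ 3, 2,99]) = [ 2, 3,  99] 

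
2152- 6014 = - 3862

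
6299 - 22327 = -16028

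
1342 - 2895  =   - 1553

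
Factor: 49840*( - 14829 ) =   -  739077360 = - 2^4*3^1*5^1*7^1*89^1*4943^1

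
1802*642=1156884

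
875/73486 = 125/10498 = 0.01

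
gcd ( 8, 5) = 1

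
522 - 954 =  - 432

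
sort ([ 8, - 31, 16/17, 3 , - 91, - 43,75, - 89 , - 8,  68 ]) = [ - 91, - 89, - 43, - 31, - 8,16/17, 3 , 8,  68,75] 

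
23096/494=11548/247 =46.75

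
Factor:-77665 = - 5^1*7^2* 317^1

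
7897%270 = 67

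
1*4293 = 4293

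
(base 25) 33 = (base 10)78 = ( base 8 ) 116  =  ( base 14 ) 58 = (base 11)71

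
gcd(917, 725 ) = 1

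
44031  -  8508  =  35523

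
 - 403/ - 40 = 403/40 = 10.07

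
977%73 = 28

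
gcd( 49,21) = 7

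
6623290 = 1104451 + 5518839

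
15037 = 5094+9943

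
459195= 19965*23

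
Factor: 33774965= 5^1* 7^2* 31^1*4447^1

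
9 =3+6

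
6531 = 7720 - 1189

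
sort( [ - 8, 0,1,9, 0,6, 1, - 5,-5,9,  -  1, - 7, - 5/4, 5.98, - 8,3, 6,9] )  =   [ -8, - 8, - 7, - 5,-5 , - 5/4, - 1, 0,0, 1,1,3,5.98, 6, 6,9,9, 9] 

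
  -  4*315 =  - 1260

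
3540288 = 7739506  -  4199218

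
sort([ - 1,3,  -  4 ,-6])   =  [ - 6, - 4, - 1, 3 ] 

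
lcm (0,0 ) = 0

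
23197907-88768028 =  - 65570121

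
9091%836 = 731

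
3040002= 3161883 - 121881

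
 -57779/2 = - 57779/2 = - 28889.50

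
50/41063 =50/41063  =  0.00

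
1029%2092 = 1029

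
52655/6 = 8775+5/6= 8775.83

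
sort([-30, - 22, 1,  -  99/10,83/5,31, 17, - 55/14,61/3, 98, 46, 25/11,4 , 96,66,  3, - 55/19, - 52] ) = [-52, - 30,  -  22, - 99/10, - 55/14, - 55/19,1, 25/11,  3, 4, 83/5, 17,61/3,31, 46,66,96,98 ] 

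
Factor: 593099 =13^1*43^1 * 1061^1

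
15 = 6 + 9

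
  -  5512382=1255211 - 6767593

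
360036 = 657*548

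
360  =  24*15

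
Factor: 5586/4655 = 2^1*3^1*5^(-1) = 6/5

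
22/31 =22/31 = 0.71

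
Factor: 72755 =5^1*14551^1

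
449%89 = 4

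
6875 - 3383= 3492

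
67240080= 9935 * 6768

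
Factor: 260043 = 3^1 * 7^2*29^1*61^1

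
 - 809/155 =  - 809/155 = - 5.22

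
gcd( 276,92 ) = 92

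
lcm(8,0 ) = 0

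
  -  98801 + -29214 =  - 128015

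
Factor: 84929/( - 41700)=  - 2^( - 2 ) *3^(  -  1)*5^( - 2 ) * 13^1 * 47^1 =- 611/300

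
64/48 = 4/3 =1.33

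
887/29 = 30 +17/29 =30.59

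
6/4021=6/4021 = 0.00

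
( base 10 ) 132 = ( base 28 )4K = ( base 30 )4c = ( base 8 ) 204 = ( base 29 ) 4g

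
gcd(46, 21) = 1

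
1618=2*809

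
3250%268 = 34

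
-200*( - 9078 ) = 1815600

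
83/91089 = 83/91089 = 0.00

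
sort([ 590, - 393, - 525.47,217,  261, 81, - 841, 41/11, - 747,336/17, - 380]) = [ - 841, - 747, - 525.47, - 393, - 380, 41/11,336/17, 81,217  ,  261, 590 ]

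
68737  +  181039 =249776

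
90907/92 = 988+11/92 = 988.12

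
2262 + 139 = 2401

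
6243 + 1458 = 7701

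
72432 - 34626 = 37806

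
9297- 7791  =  1506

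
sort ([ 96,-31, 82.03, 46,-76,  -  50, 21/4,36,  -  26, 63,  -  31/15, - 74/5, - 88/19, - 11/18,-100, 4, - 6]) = [ - 100, - 76 , - 50,-31,  -  26,  -  74/5,- 6, - 88/19, - 31/15,-11/18, 4,21/4,36 , 46,  63, 82.03, 96]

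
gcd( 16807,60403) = 7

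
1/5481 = 1/5481 = 0.00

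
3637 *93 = 338241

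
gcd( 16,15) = 1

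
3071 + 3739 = 6810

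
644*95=61180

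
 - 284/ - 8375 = 284/8375 =0.03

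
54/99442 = 27/49721 =0.00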